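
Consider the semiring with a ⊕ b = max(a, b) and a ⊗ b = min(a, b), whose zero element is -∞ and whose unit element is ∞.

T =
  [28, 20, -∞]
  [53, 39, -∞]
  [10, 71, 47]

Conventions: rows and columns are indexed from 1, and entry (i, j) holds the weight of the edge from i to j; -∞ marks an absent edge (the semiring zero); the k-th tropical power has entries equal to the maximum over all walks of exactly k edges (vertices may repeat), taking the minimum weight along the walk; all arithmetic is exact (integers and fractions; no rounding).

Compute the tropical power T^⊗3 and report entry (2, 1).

T^⊗2:
  [28, 20, -∞]
  [39, 39, -∞]
  [53, 47, 47]
T^⊗3:
  [28, 20, -∞]
  [39, 39, -∞]
  [47, 47, 47]
Key observation: the optimum is the walk 2->2->2->1, with weight 39 min 39 min 53 = 39.
Optimal value attained by: walk 2->2->2->1.
Answer: (T^⊗3)[2][1] = 39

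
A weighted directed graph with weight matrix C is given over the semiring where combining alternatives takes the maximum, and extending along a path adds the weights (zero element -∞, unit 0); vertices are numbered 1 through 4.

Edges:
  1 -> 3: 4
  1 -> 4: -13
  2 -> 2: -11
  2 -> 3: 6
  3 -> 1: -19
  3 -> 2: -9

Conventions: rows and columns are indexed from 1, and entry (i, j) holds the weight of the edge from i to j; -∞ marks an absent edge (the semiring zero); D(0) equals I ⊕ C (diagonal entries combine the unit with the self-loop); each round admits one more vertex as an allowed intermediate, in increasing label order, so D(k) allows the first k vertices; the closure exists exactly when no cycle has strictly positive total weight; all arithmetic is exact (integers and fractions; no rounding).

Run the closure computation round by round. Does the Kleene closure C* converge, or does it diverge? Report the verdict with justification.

D(0):
  [0, -∞, 4, -13]
  [-∞, 0, 6, -∞]
  [-19, -9, 0, -∞]
  [-∞, -∞, -∞, 0]
D(1):
  [0, -∞, 4, -13]
  [-∞, 0, 6, -∞]
  [-19, -9, 0, -32]
  [-∞, -∞, -∞, 0]
D(2):
  [0, -∞, 4, -13]
  [-∞, 0, 6, -∞]
  [-19, -9, 0, -32]
  [-∞, -∞, -∞, 0]
D(3):
  [0, -5, 4, -13]
  [-13, 0, 6, -26]
  [-19, -9, 0, -32]
  [-∞, -∞, -∞, 0]
D(4):
  [0, -5, 4, -13]
  [-13, 0, 6, -26]
  [-19, -9, 0, -32]
  [-∞, -∞, -∞, 0]
Key observation: every diagonal entry stays at the unit through all rounds, so no improving cycle exists.
Answer: CONVERGES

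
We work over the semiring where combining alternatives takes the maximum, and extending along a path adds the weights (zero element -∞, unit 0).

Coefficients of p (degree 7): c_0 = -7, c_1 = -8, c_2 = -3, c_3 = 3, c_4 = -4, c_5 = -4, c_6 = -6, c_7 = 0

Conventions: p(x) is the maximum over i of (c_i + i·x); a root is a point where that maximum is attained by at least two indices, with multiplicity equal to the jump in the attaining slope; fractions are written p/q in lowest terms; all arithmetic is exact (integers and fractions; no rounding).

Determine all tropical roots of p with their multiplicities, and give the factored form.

hull edge (i=0, c=-7) to (i=3, c=3): slope 10/3, span 3
hull edge (i=3, c=3) to (i=7, c=0): slope -3/4, span 4
Factored form: p(x) = 0 ⊗ (x ⊕ (-10/3)) ⊗ (x ⊕ (-10/3)) ⊗ (x ⊕ (-10/3)) ⊗ (x ⊕ 3/4) ⊗ (x ⊕ 3/4) ⊗ (x ⊕ 3/4) ⊗ (x ⊕ 3/4)
Answer: roots = -10/3 (mult 3), 3/4 (mult 4)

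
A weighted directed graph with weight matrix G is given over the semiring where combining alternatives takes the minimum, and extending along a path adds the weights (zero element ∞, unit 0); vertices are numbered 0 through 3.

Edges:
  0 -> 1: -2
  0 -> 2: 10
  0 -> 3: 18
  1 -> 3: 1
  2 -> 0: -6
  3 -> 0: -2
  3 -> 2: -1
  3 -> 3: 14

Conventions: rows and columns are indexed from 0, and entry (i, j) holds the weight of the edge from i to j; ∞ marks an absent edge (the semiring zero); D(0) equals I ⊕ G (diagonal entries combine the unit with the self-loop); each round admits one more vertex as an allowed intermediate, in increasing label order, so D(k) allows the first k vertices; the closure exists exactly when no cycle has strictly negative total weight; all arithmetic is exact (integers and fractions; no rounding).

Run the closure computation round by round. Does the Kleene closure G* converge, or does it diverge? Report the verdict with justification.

D(0):
  [0, -2, 10, 18]
  [∞, 0, ∞, 1]
  [-6, ∞, 0, ∞]
  [-2, ∞, -1, 0]
D(1):
  [0, -2, 10, 18]
  [∞, 0, ∞, 1]
  [-6, -8, 0, 12]
  [-2, -4, -1, 0]
Detection: at round 2, diagonal entry (3, 3) turns strictly negative.
Key observation: the cycle 3->0->1->3 has total weight (-2) + (-2) + 1, which is strictly negative.
Answer: DIVERGES — negative cycle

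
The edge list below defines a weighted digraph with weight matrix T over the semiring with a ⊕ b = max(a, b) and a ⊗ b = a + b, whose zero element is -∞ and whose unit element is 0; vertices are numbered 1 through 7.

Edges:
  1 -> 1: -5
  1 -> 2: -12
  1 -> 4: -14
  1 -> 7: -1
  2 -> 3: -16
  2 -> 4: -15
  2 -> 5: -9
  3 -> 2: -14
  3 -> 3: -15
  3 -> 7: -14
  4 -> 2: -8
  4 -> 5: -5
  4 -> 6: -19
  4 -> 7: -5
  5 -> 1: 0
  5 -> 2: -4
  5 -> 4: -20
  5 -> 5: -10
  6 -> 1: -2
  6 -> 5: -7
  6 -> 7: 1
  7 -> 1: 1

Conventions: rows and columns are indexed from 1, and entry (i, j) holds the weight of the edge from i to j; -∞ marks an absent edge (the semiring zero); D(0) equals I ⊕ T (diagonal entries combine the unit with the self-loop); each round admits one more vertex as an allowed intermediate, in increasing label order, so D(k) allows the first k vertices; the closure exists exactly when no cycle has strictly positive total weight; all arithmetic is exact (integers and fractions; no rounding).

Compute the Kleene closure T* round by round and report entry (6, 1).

D(0):
  [0, -12, -∞, -14, -∞, -∞, -1]
  [-∞, 0, -16, -15, -9, -∞, -∞]
  [-∞, -14, 0, -∞, -∞, -∞, -14]
  [-∞, -8, -∞, 0, -5, -19, -5]
  [0, -4, -∞, -20, 0, -∞, -∞]
  [-2, -∞, -∞, -∞, -7, 0, 1]
  [1, -∞, -∞, -∞, -∞, -∞, 0]
D(1):
  [0, -12, -∞, -14, -∞, -∞, -1]
  [-∞, 0, -16, -15, -9, -∞, -∞]
  [-∞, -14, 0, -∞, -∞, -∞, -14]
  [-∞, -8, -∞, 0, -5, -19, -5]
  [0, -4, -∞, -14, 0, -∞, -1]
  [-2, -14, -∞, -16, -7, 0, 1]
  [1, -11, -∞, -13, -∞, -∞, 0]
D(2):
  [0, -12, -28, -14, -21, -∞, -1]
  [-∞, 0, -16, -15, -9, -∞, -∞]
  [-∞, -14, 0, -29, -23, -∞, -14]
  [-∞, -8, -24, 0, -5, -19, -5]
  [0, -4, -20, -14, 0, -∞, -1]
  [-2, -14, -30, -16, -7, 0, 1]
  [1, -11, -27, -13, -20, -∞, 0]
D(3):
  [0, -12, -28, -14, -21, -∞, -1]
  [-∞, 0, -16, -15, -9, -∞, -30]
  [-∞, -14, 0, -29, -23, -∞, -14]
  [-∞, -8, -24, 0, -5, -19, -5]
  [0, -4, -20, -14, 0, -∞, -1]
  [-2, -14, -30, -16, -7, 0, 1]
  [1, -11, -27, -13, -20, -∞, 0]
D(4):
  [0, -12, -28, -14, -19, -33, -1]
  [-∞, 0, -16, -15, -9, -34, -20]
  [-∞, -14, 0, -29, -23, -48, -14]
  [-∞, -8, -24, 0, -5, -19, -5]
  [0, -4, -20, -14, 0, -33, -1]
  [-2, -14, -30, -16, -7, 0, 1]
  [1, -11, -27, -13, -18, -32, 0]
D(5):
  [0, -12, -28, -14, -19, -33, -1]
  [-9, 0, -16, -15, -9, -34, -10]
  [-23, -14, 0, -29, -23, -48, -14]
  [-5, -8, -24, 0, -5, -19, -5]
  [0, -4, -20, -14, 0, -33, -1]
  [-2, -11, -27, -16, -7, 0, 1]
  [1, -11, -27, -13, -18, -32, 0]
D(6):
  [0, -12, -28, -14, -19, -33, -1]
  [-9, 0, -16, -15, -9, -34, -10]
  [-23, -14, 0, -29, -23, -48, -14]
  [-5, -8, -24, 0, -5, -19, -5]
  [0, -4, -20, -14, 0, -33, -1]
  [-2, -11, -27, -16, -7, 0, 1]
  [1, -11, -27, -13, -18, -32, 0]
D(7):
  [0, -12, -28, -14, -19, -33, -1]
  [-9, 0, -16, -15, -9, -34, -10]
  [-13, -14, 0, -27, -23, -46, -14]
  [-4, -8, -24, 0, -5, -19, -5]
  [0, -4, -20, -14, 0, -33, -1]
  [2, -10, -26, -12, -7, 0, 1]
  [1, -11, -27, -13, -18, -32, 0]
Answer: T*[6][1] = 2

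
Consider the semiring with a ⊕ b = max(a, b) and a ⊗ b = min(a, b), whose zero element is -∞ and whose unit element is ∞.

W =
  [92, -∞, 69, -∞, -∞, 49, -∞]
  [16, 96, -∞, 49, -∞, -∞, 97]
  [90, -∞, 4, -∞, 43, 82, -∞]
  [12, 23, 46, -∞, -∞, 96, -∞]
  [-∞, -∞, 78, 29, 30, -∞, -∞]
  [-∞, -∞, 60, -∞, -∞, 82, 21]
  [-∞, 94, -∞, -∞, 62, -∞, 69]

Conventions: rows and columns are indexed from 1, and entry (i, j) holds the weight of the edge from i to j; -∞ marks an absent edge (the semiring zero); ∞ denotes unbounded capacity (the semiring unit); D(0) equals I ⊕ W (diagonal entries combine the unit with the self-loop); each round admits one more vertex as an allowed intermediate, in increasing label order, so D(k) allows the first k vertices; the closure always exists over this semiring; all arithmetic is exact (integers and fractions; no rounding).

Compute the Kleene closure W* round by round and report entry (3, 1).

D(0):
  [∞, -∞, 69, -∞, -∞, 49, -∞]
  [16, ∞, -∞, 49, -∞, -∞, 97]
  [90, -∞, ∞, -∞, 43, 82, -∞]
  [12, 23, 46, ∞, -∞, 96, -∞]
  [-∞, -∞, 78, 29, ∞, -∞, -∞]
  [-∞, -∞, 60, -∞, -∞, ∞, 21]
  [-∞, 94, -∞, -∞, 62, -∞, ∞]
D(1):
  [∞, -∞, 69, -∞, -∞, 49, -∞]
  [16, ∞, 16, 49, -∞, 16, 97]
  [90, -∞, ∞, -∞, 43, 82, -∞]
  [12, 23, 46, ∞, -∞, 96, -∞]
  [-∞, -∞, 78, 29, ∞, -∞, -∞]
  [-∞, -∞, 60, -∞, -∞, ∞, 21]
  [-∞, 94, -∞, -∞, 62, -∞, ∞]
D(2):
  [∞, -∞, 69, -∞, -∞, 49, -∞]
  [16, ∞, 16, 49, -∞, 16, 97]
  [90, -∞, ∞, -∞, 43, 82, -∞]
  [16, 23, 46, ∞, -∞, 96, 23]
  [-∞, -∞, 78, 29, ∞, -∞, -∞]
  [-∞, -∞, 60, -∞, -∞, ∞, 21]
  [16, 94, 16, 49, 62, 16, ∞]
D(3):
  [∞, -∞, 69, -∞, 43, 69, -∞]
  [16, ∞, 16, 49, 16, 16, 97]
  [90, -∞, ∞, -∞, 43, 82, -∞]
  [46, 23, 46, ∞, 43, 96, 23]
  [78, -∞, 78, 29, ∞, 78, -∞]
  [60, -∞, 60, -∞, 43, ∞, 21]
  [16, 94, 16, 49, 62, 16, ∞]
D(4):
  [∞, -∞, 69, -∞, 43, 69, -∞]
  [46, ∞, 46, 49, 43, 49, 97]
  [90, -∞, ∞, -∞, 43, 82, -∞]
  [46, 23, 46, ∞, 43, 96, 23]
  [78, 23, 78, 29, ∞, 78, 23]
  [60, -∞, 60, -∞, 43, ∞, 21]
  [46, 94, 46, 49, 62, 49, ∞]
D(5):
  [∞, 23, 69, 29, 43, 69, 23]
  [46, ∞, 46, 49, 43, 49, 97]
  [90, 23, ∞, 29, 43, 82, 23]
  [46, 23, 46, ∞, 43, 96, 23]
  [78, 23, 78, 29, ∞, 78, 23]
  [60, 23, 60, 29, 43, ∞, 23]
  [62, 94, 62, 49, 62, 62, ∞]
D(6):
  [∞, 23, 69, 29, 43, 69, 23]
  [49, ∞, 49, 49, 43, 49, 97]
  [90, 23, ∞, 29, 43, 82, 23]
  [60, 23, 60, ∞, 43, 96, 23]
  [78, 23, 78, 29, ∞, 78, 23]
  [60, 23, 60, 29, 43, ∞, 23]
  [62, 94, 62, 49, 62, 62, ∞]
D(7):
  [∞, 23, 69, 29, 43, 69, 23]
  [62, ∞, 62, 49, 62, 62, 97]
  [90, 23, ∞, 29, 43, 82, 23]
  [60, 23, 60, ∞, 43, 96, 23]
  [78, 23, 78, 29, ∞, 78, 23]
  [60, 23, 60, 29, 43, ∞, 23]
  [62, 94, 62, 49, 62, 62, ∞]
Answer: W*[3][1] = 90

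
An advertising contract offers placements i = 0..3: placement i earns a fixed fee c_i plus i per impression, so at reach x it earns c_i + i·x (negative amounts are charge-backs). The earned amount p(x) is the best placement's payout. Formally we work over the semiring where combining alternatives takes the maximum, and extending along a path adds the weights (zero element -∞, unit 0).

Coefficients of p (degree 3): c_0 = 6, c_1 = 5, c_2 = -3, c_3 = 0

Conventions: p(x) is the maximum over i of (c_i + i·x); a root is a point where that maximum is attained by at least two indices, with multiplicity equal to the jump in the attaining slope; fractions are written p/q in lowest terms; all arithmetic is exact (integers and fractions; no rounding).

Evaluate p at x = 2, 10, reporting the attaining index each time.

p(2) = max(6+0·2=6, 5+1·2=7, -3+2·2=1, 0+3·2=6) = 7 (attained by i=1)
p(10) = max(6+0·10=6, 5+1·10=15, -3+2·10=17, 0+3·10=30) = 30 (attained by i=3)
Answer: p(2) = 7; p(10) = 30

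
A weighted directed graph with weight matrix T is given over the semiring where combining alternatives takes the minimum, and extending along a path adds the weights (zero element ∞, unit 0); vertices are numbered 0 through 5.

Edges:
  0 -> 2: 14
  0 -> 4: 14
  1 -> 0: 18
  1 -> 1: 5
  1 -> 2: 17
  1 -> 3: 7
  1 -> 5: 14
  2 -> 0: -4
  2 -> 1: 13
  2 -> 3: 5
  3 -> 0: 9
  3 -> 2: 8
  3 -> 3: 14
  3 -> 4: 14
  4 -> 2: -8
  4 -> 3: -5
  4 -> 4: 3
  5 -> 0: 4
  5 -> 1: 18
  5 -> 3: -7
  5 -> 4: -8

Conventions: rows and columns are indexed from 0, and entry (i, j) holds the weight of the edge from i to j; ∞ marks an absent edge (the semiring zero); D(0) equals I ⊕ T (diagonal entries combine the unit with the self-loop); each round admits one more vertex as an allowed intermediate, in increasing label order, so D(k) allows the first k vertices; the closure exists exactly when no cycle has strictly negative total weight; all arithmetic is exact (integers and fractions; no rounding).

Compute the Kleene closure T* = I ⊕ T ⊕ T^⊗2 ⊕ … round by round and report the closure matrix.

D(0):
  [0, ∞, 14, ∞, 14, ∞]
  [18, 0, 17, 7, ∞, 14]
  [-4, 13, 0, 5, ∞, ∞]
  [9, ∞, 8, 0, 14, ∞]
  [∞, ∞, -8, -5, 0, ∞]
  [4, 18, ∞, -7, -8, 0]
D(1):
  [0, ∞, 14, ∞, 14, ∞]
  [18, 0, 17, 7, 32, 14]
  [-4, 13, 0, 5, 10, ∞]
  [9, ∞, 8, 0, 14, ∞]
  [∞, ∞, -8, -5, 0, ∞]
  [4, 18, 18, -7, -8, 0]
D(2):
  [0, ∞, 14, ∞, 14, ∞]
  [18, 0, 17, 7, 32, 14]
  [-4, 13, 0, 5, 10, 27]
  [9, ∞, 8, 0, 14, ∞]
  [∞, ∞, -8, -5, 0, ∞]
  [4, 18, 18, -7, -8, 0]
D(3):
  [0, 27, 14, 19, 14, 41]
  [13, 0, 17, 7, 27, 14]
  [-4, 13, 0, 5, 10, 27]
  [4, 21, 8, 0, 14, 35]
  [-12, 5, -8, -5, 0, 19]
  [4, 18, 18, -7, -8, 0]
D(4):
  [0, 27, 14, 19, 14, 41]
  [11, 0, 15, 7, 21, 14]
  [-4, 13, 0, 5, 10, 27]
  [4, 21, 8, 0, 14, 35]
  [-12, 5, -8, -5, 0, 19]
  [-3, 14, 1, -7, -8, 0]
D(5):
  [0, 19, 6, 9, 14, 33]
  [9, 0, 13, 7, 21, 14]
  [-4, 13, 0, 5, 10, 27]
  [2, 19, 6, 0, 14, 33]
  [-12, 5, -8, -5, 0, 19]
  [-20, -3, -16, -13, -8, 0]
D(6):
  [0, 19, 6, 9, 14, 33]
  [-6, 0, -2, 1, 6, 14]
  [-4, 13, 0, 5, 10, 27]
  [2, 19, 6, 0, 14, 33]
  [-12, 5, -8, -5, 0, 19]
  [-20, -3, -16, -13, -8, 0]
Answer: T* = [[0, 19, 6, 9, 14, 33], [-6, 0, -2, 1, 6, 14], [-4, 13, 0, 5, 10, 27], [2, 19, 6, 0, 14, 33], [-12, 5, -8, -5, 0, 19], [-20, -3, -16, -13, -8, 0]]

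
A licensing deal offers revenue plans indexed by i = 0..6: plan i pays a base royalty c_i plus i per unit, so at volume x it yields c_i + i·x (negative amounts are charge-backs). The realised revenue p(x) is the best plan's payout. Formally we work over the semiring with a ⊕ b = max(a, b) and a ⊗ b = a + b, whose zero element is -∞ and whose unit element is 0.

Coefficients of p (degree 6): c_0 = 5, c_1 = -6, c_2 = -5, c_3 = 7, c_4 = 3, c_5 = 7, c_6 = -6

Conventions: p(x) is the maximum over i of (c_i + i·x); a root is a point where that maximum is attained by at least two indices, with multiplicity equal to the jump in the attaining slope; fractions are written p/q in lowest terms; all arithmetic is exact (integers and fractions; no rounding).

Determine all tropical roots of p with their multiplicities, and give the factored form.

hull edge (i=0, c=5) to (i=3, c=7): slope 2/3, span 3
hull edge (i=3, c=7) to (i=5, c=7): slope 0, span 2
hull edge (i=5, c=7) to (i=6, c=-6): slope -13, span 1
Factored form: p(x) = -6 ⊗ (x ⊕ (-2/3)) ⊗ (x ⊕ (-2/3)) ⊗ (x ⊕ (-2/3)) ⊗ (x ⊕ 0) ⊗ (x ⊕ 0) ⊗ (x ⊕ 13)
Answer: roots = -2/3 (mult 3), 0 (mult 2), 13 (mult 1)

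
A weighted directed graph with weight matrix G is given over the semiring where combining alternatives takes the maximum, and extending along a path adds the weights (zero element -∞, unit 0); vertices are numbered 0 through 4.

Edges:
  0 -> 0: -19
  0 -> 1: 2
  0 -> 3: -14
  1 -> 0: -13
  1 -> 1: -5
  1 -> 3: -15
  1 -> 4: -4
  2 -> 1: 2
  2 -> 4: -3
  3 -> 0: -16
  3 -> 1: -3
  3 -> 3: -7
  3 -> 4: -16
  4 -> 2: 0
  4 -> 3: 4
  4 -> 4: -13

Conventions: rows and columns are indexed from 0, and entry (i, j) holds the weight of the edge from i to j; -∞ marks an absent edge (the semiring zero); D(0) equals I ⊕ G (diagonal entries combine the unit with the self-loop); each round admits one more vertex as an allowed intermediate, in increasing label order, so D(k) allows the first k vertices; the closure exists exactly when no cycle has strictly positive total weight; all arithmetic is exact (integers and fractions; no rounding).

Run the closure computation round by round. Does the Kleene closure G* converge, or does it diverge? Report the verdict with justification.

D(0):
  [0, 2, -∞, -14, -∞]
  [-13, 0, -∞, -15, -4]
  [-∞, 2, 0, -∞, -3]
  [-16, -3, -∞, 0, -16]
  [-∞, -∞, 0, 4, 0]
D(1):
  [0, 2, -∞, -14, -∞]
  [-13, 0, -∞, -15, -4]
  [-∞, 2, 0, -∞, -3]
  [-16, -3, -∞, 0, -16]
  [-∞, -∞, 0, 4, 0]
D(2):
  [0, 2, -∞, -13, -2]
  [-13, 0, -∞, -15, -4]
  [-11, 2, 0, -13, -2]
  [-16, -3, -∞, 0, -7]
  [-∞, -∞, 0, 4, 0]
D(3):
  [0, 2, -∞, -13, -2]
  [-13, 0, -∞, -15, -4]
  [-11, 2, 0, -13, -2]
  [-16, -3, -∞, 0, -7]
  [-11, 2, 0, 4, 0]
D(4):
  [0, 2, -∞, -13, -2]
  [-13, 0, -∞, -15, -4]
  [-11, 2, 0, -13, -2]
  [-16, -3, -∞, 0, -7]
  [-11, 2, 0, 4, 0]
D(5):
  [0, 2, -2, 2, -2]
  [-13, 0, -4, 0, -4]
  [-11, 2, 0, 2, -2]
  [-16, -3, -7, 0, -7]
  [-11, 2, 0, 4, 0]
Key observation: every diagonal entry stays at the unit through all rounds, so no improving cycle exists.
Answer: CONVERGES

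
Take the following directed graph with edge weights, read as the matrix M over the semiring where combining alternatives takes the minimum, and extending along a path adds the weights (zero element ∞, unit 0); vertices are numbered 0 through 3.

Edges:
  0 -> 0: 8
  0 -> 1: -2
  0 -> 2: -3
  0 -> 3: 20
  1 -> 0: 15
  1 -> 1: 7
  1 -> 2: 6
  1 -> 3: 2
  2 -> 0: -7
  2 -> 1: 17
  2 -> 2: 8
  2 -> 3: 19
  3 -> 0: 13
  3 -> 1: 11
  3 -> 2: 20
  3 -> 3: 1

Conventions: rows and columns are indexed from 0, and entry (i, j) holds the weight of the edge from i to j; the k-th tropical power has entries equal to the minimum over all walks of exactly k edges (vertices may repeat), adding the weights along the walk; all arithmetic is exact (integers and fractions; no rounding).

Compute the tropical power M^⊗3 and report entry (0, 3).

M^⊗2:
  [-10, 5, 4, 0]
  [-1, 13, 12, 3]
  [1, -9, -10, 13]
  [13, 11, 10, 2]
M^⊗3:
  [-3, -12, -13, 1]
  [5, -3, -4, 4]
  [-17, -2, -3, -7]
  [3, 11, 10, 3]
Key observation: the optimum is the walk 0->1->3->3, with weight (-2) + 2 + 1 = 1.
Optimal value attained by: walk 0->1->3->3.
Answer: (M^⊗3)[0][3] = 1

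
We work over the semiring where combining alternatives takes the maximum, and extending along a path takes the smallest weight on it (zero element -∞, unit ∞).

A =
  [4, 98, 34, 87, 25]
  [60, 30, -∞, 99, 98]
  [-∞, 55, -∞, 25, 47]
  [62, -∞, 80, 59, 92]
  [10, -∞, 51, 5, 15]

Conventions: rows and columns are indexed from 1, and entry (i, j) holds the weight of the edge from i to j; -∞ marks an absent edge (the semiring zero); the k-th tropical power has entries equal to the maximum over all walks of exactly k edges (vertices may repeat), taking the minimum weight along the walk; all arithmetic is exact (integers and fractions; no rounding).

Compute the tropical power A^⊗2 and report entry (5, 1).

A^⊗2:
  [62, 34, 80, 98, 98]
  [62, 60, 80, 60, 92]
  [55, 30, 47, 55, 55]
  [59, 62, 59, 62, 59]
  [10, 51, 15, 25, 47]
Key observation: the optimum is the walk 5->5->1, with weight 15 min 10 = 10.
Optimal value attained by: walk 5->5->1.
Answer: (A^⊗2)[5][1] = 10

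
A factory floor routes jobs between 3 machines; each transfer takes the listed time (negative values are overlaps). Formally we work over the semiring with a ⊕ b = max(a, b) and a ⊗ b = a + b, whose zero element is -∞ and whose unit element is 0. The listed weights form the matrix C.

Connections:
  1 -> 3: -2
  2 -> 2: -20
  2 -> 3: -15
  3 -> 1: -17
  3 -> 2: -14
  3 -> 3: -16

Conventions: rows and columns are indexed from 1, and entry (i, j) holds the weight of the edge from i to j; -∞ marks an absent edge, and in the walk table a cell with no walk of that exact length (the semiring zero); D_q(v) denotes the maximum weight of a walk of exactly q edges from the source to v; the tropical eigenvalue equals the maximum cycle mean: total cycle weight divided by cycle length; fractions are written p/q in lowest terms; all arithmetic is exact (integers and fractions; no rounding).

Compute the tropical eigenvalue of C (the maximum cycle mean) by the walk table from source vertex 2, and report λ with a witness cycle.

q=0: [-∞, 0, -∞]
q=1: [-∞, -20, -15]
q=2: [-32, -29, -31]
q=3: [-48, -45, -34]
Optimal cycle mean attained by: cycle 1->3->1, total (-2) + (-17), length 2.
Answer: λ = -19/2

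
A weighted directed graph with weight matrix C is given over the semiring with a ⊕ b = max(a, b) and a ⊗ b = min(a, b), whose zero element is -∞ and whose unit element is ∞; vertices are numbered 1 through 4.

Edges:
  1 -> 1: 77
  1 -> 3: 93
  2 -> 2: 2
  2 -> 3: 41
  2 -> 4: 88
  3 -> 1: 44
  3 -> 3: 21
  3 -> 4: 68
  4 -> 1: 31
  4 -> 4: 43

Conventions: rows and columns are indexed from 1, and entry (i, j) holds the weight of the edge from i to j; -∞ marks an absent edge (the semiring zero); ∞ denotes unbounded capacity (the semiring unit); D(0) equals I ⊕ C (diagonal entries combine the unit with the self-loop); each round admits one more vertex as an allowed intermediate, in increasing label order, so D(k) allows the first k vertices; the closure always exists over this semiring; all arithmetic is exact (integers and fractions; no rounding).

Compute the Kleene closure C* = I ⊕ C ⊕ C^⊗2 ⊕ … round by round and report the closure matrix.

D(0):
  [∞, -∞, 93, -∞]
  [-∞, ∞, 41, 88]
  [44, -∞, ∞, 68]
  [31, -∞, -∞, ∞]
D(1):
  [∞, -∞, 93, -∞]
  [-∞, ∞, 41, 88]
  [44, -∞, ∞, 68]
  [31, -∞, 31, ∞]
D(2):
  [∞, -∞, 93, -∞]
  [-∞, ∞, 41, 88]
  [44, -∞, ∞, 68]
  [31, -∞, 31, ∞]
D(3):
  [∞, -∞, 93, 68]
  [41, ∞, 41, 88]
  [44, -∞, ∞, 68]
  [31, -∞, 31, ∞]
D(4):
  [∞, -∞, 93, 68]
  [41, ∞, 41, 88]
  [44, -∞, ∞, 68]
  [31, -∞, 31, ∞]
Answer: C* = [[∞, -∞, 93, 68], [41, ∞, 41, 88], [44, -∞, ∞, 68], [31, -∞, 31, ∞]]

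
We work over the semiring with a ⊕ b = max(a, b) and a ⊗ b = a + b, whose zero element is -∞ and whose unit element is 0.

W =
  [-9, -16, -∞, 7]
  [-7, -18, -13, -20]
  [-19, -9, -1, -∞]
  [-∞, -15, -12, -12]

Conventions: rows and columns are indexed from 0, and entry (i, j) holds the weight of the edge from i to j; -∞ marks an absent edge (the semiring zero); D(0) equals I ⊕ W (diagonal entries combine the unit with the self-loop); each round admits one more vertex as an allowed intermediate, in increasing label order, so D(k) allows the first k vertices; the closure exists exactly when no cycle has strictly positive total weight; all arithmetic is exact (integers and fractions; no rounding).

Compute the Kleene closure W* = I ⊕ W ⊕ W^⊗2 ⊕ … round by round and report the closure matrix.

D(0):
  [0, -16, -∞, 7]
  [-7, 0, -13, -20]
  [-19, -9, 0, -∞]
  [-∞, -15, -12, 0]
D(1):
  [0, -16, -∞, 7]
  [-7, 0, -13, 0]
  [-19, -9, 0, -12]
  [-∞, -15, -12, 0]
D(2):
  [0, -16, -29, 7]
  [-7, 0, -13, 0]
  [-16, -9, 0, -9]
  [-22, -15, -12, 0]
D(3):
  [0, -16, -29, 7]
  [-7, 0, -13, 0]
  [-16, -9, 0, -9]
  [-22, -15, -12, 0]
D(4):
  [0, -8, -5, 7]
  [-7, 0, -12, 0]
  [-16, -9, 0, -9]
  [-22, -15, -12, 0]
Answer: W* = [[0, -8, -5, 7], [-7, 0, -12, 0], [-16, -9, 0, -9], [-22, -15, -12, 0]]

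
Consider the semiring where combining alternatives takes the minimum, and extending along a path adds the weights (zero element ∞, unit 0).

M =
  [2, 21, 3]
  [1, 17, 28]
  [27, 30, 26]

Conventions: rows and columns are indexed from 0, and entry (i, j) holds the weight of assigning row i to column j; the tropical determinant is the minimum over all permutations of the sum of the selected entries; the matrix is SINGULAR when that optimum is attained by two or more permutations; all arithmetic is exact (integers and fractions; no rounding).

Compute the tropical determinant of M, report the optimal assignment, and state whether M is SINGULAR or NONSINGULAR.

σ = (0, 1, 2): 2 + 17 + 26 = 45
σ = (0, 2, 1): 2 + 28 + 30 = 60
σ = (1, 0, 2): 21 + 1 + 26 = 48
σ = (1, 2, 0): 21 + 28 + 27 = 76
σ = (2, 0, 1): 3 + 1 + 30 = 34
σ = (2, 1, 0): 3 + 17 + 27 = 47
Optimal value attained by: σ = (2, 0, 1).
Answer: det⊕(M) = 34; verdict: NONSINGULAR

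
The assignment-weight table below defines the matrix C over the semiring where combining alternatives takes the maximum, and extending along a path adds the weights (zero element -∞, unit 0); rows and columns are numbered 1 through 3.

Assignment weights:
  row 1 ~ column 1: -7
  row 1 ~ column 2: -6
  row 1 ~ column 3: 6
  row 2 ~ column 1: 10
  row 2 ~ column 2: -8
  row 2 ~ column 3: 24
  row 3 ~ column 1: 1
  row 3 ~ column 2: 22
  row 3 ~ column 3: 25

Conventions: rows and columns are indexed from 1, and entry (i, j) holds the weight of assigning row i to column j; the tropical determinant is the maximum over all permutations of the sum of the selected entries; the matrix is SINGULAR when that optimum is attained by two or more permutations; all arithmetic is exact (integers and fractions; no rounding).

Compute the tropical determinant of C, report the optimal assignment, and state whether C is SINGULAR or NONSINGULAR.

σ = (1, 2, 3): (-7) + (-8) + 25 = 10
σ = (1, 3, 2): (-7) + 24 + 22 = 39
σ = (2, 1, 3): (-6) + 10 + 25 = 29
σ = (2, 3, 1): (-6) + 24 + 1 = 19
σ = (3, 1, 2): 6 + 10 + 22 = 38
σ = (3, 2, 1): 6 + (-8) + 1 = -1
Optimal value attained by: σ = (1, 3, 2).
Answer: det⊕(C) = 39; verdict: NONSINGULAR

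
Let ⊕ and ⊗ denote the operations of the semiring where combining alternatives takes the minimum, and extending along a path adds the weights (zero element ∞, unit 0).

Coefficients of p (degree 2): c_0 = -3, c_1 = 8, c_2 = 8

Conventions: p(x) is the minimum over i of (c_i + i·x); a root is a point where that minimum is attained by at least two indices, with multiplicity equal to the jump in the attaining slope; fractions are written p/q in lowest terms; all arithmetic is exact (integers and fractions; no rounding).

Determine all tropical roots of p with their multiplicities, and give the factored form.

hull edge (i=0, c=-3) to (i=2, c=8): slope 11/2, span 2
Factored form: p(x) = 8 ⊗ (x ⊕ (-11/2)) ⊗ (x ⊕ (-11/2))
Answer: roots = -11/2 (mult 2)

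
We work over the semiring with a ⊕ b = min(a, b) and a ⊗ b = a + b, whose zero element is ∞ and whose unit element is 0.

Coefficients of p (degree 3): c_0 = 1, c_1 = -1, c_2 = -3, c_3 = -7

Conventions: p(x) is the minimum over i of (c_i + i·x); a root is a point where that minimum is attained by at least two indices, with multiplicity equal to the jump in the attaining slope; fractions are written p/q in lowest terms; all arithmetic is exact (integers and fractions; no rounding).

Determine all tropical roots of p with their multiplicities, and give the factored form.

hull edge (i=0, c=1) to (i=3, c=-7): slope -8/3, span 3
Factored form: p(x) = -7 ⊗ (x ⊕ 8/3) ⊗ (x ⊕ 8/3) ⊗ (x ⊕ 8/3)
Answer: roots = 8/3 (mult 3)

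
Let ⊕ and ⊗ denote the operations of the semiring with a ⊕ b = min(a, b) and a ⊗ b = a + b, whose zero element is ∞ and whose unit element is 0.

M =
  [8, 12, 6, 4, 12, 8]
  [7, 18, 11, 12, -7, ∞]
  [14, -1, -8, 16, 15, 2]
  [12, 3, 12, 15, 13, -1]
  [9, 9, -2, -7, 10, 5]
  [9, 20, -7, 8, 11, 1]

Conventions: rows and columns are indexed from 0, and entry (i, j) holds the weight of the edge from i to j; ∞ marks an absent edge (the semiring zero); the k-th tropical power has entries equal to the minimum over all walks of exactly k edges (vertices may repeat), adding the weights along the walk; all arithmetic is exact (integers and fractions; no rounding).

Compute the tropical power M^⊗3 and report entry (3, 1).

M^⊗2:
  [16, 5, -2, 5, 5, 3]
  [2, 2, -9, -14, 3, -2]
  [6, -9, -16, 8, -8, -6]
  [8, 11, -8, 6, -4, 0]
  [5, -4, -10, 3, 2, -8]
  [7, -8, -15, 4, 8, -5]
M^⊗3:
  [12, -3, -10, -2, -2, 0]
  [-2, -11, -17, -4, -5, -15]
  [-2, -17, -24, -15, -16, -14]
  [5, -9, -16, -11, 4, -6]
  [1, -11, -18, -5, -11, -8]
  [-1, -16, -23, 1, -15, -13]
Key observation: the optimum is the walk 3->5->2->1, with weight (-1) + (-7) + (-1) = -9.
Optimal value attained by: walk 3->5->2->1.
Answer: (M^⊗3)[3][1] = -9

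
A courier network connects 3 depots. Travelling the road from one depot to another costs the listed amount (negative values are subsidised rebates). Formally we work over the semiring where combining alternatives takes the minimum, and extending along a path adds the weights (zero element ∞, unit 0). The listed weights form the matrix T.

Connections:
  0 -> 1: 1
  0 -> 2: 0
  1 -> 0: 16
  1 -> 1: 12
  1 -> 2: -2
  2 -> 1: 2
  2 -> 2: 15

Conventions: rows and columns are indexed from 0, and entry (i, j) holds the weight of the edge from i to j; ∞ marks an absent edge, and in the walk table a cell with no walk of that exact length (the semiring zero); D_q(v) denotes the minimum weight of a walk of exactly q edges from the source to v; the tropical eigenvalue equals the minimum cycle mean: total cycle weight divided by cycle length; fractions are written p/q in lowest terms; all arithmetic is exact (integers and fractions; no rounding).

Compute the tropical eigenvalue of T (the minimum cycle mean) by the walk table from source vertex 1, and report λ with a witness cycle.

q=0: [∞, 0, ∞]
q=1: [16, 12, -2]
q=2: [28, 0, 10]
q=3: [16, 12, -2]
Optimal cycle mean attained by: cycle 1->2->1, total (-2) + 2, length 2.
Answer: λ = 0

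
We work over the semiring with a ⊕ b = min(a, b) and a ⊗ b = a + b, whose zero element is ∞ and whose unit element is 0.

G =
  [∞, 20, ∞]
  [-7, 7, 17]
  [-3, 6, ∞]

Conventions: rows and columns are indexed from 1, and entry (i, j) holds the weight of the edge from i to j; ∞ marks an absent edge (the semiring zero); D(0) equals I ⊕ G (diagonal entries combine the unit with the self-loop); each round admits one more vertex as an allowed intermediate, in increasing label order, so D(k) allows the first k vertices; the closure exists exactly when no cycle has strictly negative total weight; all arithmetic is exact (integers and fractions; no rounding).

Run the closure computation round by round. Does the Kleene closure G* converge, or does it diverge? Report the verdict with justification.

D(0):
  [0, 20, ∞]
  [-7, 0, 17]
  [-3, 6, 0]
D(1):
  [0, 20, ∞]
  [-7, 0, 17]
  [-3, 6, 0]
D(2):
  [0, 20, 37]
  [-7, 0, 17]
  [-3, 6, 0]
D(3):
  [0, 20, 37]
  [-7, 0, 17]
  [-3, 6, 0]
Key observation: every diagonal entry stays at the unit through all rounds, so no improving cycle exists.
Answer: CONVERGES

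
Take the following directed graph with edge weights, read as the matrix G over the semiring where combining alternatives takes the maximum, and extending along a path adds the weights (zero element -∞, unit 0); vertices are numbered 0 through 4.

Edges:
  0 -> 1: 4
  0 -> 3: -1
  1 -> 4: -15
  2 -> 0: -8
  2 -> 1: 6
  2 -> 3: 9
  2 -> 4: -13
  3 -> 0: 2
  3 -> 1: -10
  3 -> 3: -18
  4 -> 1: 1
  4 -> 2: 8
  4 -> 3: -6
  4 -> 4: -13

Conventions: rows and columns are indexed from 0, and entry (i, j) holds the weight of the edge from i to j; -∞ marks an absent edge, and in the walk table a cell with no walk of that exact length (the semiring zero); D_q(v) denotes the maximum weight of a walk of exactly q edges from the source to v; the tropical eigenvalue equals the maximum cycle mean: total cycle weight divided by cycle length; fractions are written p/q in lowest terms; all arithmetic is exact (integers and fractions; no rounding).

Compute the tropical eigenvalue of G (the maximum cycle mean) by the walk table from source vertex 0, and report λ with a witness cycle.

q=0: [0, -∞, -∞, -∞, -∞]
q=1: [-∞, 4, -∞, -1, -∞]
q=2: [1, -11, -∞, -19, -11]
q=3: [-17, 5, -3, 0, -24]
q=4: [2, 3, -16, 6, -10]
q=5: [8, 6, -2, 1, -12]
Optimal cycle mean attained by: cycle 0->1->4->2->3->0, total 4 + (-15) + 8 + 9 + 2, length 5.
Answer: λ = 8/5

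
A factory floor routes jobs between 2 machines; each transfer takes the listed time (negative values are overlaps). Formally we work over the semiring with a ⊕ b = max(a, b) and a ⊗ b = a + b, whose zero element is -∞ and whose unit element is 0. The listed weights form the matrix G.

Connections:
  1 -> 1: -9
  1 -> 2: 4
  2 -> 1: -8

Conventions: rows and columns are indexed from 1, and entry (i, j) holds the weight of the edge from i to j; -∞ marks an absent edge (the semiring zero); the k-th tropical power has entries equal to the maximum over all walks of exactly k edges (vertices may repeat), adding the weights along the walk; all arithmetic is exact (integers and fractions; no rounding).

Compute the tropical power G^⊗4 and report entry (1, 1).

G^⊗2:
  [-4, -5]
  [-17, -4]
G^⊗3:
  [-13, 0]
  [-12, -13]
G^⊗4:
  [-8, -9]
  [-21, -8]
Key observation: the optimum is the walk 1->2->1->2->1, with weight 4 + (-8) + 4 + (-8) = -8.
Optimal value attained by: walk 1->2->1->2->1.
Answer: (G^⊗4)[1][1] = -8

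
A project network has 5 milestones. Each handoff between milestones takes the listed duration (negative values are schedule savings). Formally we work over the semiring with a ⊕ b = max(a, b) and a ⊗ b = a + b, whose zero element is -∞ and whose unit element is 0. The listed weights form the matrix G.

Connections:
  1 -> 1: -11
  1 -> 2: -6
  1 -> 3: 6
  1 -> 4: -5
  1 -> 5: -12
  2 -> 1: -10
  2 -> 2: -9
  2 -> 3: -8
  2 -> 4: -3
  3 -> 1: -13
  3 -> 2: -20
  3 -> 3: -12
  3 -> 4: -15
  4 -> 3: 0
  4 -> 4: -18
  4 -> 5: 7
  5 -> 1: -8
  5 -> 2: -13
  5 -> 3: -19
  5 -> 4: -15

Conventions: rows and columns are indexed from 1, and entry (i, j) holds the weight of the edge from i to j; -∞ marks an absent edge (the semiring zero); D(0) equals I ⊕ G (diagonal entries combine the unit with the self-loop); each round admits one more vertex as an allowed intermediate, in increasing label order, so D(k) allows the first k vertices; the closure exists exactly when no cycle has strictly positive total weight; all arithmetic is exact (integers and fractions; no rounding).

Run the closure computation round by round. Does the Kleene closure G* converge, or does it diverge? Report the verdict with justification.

D(0):
  [0, -6, 6, -5, -12]
  [-10, 0, -8, -3, -∞]
  [-13, -20, 0, -15, -∞]
  [-∞, -∞, 0, 0, 7]
  [-8, -13, -19, -15, 0]
D(1):
  [0, -6, 6, -5, -12]
  [-10, 0, -4, -3, -22]
  [-13, -19, 0, -15, -25]
  [-∞, -∞, 0, 0, 7]
  [-8, -13, -2, -13, 0]
D(2):
  [0, -6, 6, -5, -12]
  [-10, 0, -4, -3, -22]
  [-13, -19, 0, -15, -25]
  [-∞, -∞, 0, 0, 7]
  [-8, -13, -2, -13, 0]
D(3):
  [0, -6, 6, -5, -12]
  [-10, 0, -4, -3, -22]
  [-13, -19, 0, -15, -25]
  [-13, -19, 0, 0, 7]
  [-8, -13, -2, -13, 0]
D(4):
  [0, -6, 6, -5, 2]
  [-10, 0, -3, -3, 4]
  [-13, -19, 0, -15, -8]
  [-13, -19, 0, 0, 7]
  [-8, -13, -2, -13, 0]
D(5):
  [0, -6, 6, -5, 2]
  [-4, 0, 2, -3, 4]
  [-13, -19, 0, -15, -8]
  [-1, -6, 5, 0, 7]
  [-8, -13, -2, -13, 0]
Key observation: every diagonal entry stays at the unit through all rounds, so no improving cycle exists.
Answer: CONVERGES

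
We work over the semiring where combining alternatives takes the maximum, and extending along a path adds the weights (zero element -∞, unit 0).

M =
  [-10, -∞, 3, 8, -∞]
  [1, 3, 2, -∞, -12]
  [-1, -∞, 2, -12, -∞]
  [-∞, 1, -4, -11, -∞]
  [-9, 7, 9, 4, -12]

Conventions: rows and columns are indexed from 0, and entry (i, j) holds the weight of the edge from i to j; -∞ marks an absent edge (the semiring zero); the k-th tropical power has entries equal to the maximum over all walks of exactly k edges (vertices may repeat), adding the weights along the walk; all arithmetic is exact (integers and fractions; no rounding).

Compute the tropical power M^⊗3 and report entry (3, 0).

M^⊗2:
  [2, 9, 5, -2, -∞]
  [4, 6, 5, 9, -9]
  [1, -11, 4, 7, -∞]
  [2, 4, 3, -16, -11]
  [8, 10, 11, -1, -5]
M^⊗3:
  [10, 12, 11, 10, -3]
  [7, 10, 8, 12, -6]
  [3, 8, 6, 9, -23]
  [5, 7, 6, 10, -8]
  [11, 13, 13, 16, -2]
Key observation: the optimum is the walk 3->1->1->0, with weight 1 + 3 + 1 = 5.
Optimal value attained by: walk 3->1->1->0.
Answer: (M^⊗3)[3][0] = 5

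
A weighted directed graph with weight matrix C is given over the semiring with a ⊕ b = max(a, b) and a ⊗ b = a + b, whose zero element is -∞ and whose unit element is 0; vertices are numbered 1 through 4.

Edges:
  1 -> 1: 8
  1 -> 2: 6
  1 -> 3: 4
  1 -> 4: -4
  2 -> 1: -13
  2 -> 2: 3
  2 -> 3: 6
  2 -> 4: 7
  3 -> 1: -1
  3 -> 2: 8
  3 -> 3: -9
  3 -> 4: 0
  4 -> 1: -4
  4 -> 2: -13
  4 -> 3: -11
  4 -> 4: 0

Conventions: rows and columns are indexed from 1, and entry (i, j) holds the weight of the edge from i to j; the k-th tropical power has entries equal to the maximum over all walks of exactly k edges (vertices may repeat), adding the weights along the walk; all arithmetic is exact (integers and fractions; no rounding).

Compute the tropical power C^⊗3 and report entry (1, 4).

C^⊗2:
  [16, 14, 12, 13]
  [5, 14, 9, 10]
  [7, 11, 14, 15]
  [4, 2, 0, 0]
C^⊗3:
  [24, 22, 20, 21]
  [13, 17, 20, 21]
  [15, 22, 17, 18]
  [12, 10, 8, 9]
Key observation: the optimum is the walk 1->1->2->4, with weight 8 + 6 + 7 = 21.
Optimal value attained by: walk 1->1->2->4.
Answer: (C^⊗3)[1][4] = 21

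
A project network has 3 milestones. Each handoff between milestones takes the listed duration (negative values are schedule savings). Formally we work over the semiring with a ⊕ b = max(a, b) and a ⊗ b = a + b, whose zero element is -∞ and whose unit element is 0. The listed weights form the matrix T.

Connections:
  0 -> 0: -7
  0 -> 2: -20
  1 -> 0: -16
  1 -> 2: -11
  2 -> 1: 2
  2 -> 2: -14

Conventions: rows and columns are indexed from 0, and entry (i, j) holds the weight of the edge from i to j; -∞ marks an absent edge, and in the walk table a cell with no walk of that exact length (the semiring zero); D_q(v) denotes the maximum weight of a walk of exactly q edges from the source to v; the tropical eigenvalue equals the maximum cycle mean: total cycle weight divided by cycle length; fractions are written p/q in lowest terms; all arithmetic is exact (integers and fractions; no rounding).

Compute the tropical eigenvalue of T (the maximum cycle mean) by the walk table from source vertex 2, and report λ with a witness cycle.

q=0: [-∞, -∞, 0]
q=1: [-∞, 2, -14]
q=2: [-14, -12, -9]
q=3: [-21, -7, -23]
Optimal cycle mean attained by: cycle 1->2->1, total (-11) + 2, length 2.
Answer: λ = -9/2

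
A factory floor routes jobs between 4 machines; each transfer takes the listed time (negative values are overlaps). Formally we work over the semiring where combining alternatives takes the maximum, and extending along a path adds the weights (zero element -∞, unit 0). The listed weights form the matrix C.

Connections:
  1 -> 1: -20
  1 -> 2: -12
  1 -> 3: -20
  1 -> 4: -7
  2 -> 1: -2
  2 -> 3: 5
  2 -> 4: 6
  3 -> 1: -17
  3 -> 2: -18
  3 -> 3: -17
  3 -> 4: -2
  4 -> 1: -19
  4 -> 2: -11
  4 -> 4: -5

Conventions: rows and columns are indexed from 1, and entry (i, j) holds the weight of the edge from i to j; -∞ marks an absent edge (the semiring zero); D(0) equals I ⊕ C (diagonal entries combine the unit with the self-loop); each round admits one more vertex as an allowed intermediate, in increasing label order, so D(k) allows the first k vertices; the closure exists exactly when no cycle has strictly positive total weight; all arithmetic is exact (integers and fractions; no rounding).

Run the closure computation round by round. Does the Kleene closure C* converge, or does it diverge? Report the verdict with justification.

D(0):
  [0, -12, -20, -7]
  [-2, 0, 5, 6]
  [-17, -18, 0, -2]
  [-19, -11, -∞, 0]
D(1):
  [0, -12, -20, -7]
  [-2, 0, 5, 6]
  [-17, -18, 0, -2]
  [-19, -11, -39, 0]
D(2):
  [0, -12, -7, -6]
  [-2, 0, 5, 6]
  [-17, -18, 0, -2]
  [-13, -11, -6, 0]
D(3):
  [0, -12, -7, -6]
  [-2, 0, 5, 6]
  [-17, -18, 0, -2]
  [-13, -11, -6, 0]
D(4):
  [0, -12, -7, -6]
  [-2, 0, 5, 6]
  [-15, -13, 0, -2]
  [-13, -11, -6, 0]
Key observation: every diagonal entry stays at the unit through all rounds, so no improving cycle exists.
Answer: CONVERGES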